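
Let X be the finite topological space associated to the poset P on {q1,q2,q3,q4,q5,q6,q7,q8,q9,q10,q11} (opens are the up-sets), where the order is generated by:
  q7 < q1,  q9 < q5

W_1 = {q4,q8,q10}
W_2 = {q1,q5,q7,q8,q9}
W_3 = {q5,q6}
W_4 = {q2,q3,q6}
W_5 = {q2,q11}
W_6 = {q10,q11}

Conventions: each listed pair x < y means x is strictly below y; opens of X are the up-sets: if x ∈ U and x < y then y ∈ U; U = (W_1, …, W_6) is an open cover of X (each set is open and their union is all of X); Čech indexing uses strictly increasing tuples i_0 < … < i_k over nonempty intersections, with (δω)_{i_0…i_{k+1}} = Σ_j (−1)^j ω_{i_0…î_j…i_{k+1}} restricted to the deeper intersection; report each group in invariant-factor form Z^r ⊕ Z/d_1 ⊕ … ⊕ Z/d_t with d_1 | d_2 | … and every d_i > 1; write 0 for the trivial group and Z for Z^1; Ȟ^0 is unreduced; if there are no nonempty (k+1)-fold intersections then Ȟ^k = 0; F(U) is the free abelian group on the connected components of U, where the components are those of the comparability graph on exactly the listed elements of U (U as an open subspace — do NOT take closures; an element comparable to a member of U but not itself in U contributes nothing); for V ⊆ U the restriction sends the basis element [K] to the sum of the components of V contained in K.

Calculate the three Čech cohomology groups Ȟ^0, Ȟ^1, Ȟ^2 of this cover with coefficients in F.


nerve of the cover:
  W12={q8} W16={q10} W23={q5} W34={q6} W45={q2} W56={q11}
components per intersection:
  W1: {q4} {q8} {q10}
  W2: {q1,q7} {q5,q9} {q8}
  W3: {q5} {q6}
  W4: {q2} {q3} {q6}
  W5: {q2} {q11}
  W6: {q10} {q11}
  W12: {q8}
  W16: {q10}
  W23: {q5}
  W34: {q6}
  W45: {q2}
  W56: {q11}
C dims 15,6; δ0: rk 6, SNF 1^6
Ȟ^0 = (15 − 6) − 0 = 9, so Ȟ^0 ≅ Z^9
Ȟ^1 = (6 − 0) − 6 = 0, so Ȟ^1 ≅ 0
Ȟ^2 = (0 − 0) − 0 = 0, so Ȟ^2 ≅ 0

Ȟ^0 = Z^9, Ȟ^1 = 0, Ȟ^2 = 0


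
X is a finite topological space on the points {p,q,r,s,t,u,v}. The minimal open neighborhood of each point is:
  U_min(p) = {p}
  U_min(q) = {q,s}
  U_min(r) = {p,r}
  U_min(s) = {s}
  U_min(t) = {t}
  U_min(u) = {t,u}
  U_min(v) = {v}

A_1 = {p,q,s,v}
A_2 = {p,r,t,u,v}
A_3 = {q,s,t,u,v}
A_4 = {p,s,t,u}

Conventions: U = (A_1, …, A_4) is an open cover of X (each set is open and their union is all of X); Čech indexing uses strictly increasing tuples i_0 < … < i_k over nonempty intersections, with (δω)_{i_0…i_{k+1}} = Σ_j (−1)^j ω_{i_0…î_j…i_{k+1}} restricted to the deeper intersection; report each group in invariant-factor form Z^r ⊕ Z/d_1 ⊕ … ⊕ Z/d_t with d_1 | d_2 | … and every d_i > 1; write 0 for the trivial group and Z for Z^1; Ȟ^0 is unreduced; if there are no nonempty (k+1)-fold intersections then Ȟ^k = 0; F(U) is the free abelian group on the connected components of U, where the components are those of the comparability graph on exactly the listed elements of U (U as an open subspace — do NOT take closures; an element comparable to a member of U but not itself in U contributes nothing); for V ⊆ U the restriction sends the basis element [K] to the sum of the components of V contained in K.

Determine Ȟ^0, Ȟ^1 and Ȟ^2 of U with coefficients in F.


Ȟ^0 ≅ Z^4; Ȟ^1 ≅ 0; Ȟ^2 ≅ 0

intersection data:
  A12={p,v} A13={q,s,v} A14={p,s} A23={t,u,v} A24={p,t,u} A34={s,t,u}
  A123={v} A124={p} A134={s} A234={t,u}
components per intersection:
  A1: {p} {q,s} {v}
  A2: {p,r} {t,u} {v}
  A3: {q,s} {t,u} {v}
  A4: {p} {s} {t,u}
  A12: {p} {v}
  A13: {q,s} {v}
  A14: {p} {s}
  A23: {t,u} {v}
  A24: {p} {t,u}
  A34: {s} {t,u}
  A123: {v}
  A124: {p}
  A134: {s}
  A234: {t,u}
C dims 12,12,4; δ0: rk 8, SNF 1^8; δ1: rk 4, SNF 1^4
Ȟ^0 = (12 − 8) − 0 = 4, so Ȟ^0 ≅ Z^4
Ȟ^1 = (12 − 4) − 8 = 0, so Ȟ^1 ≅ 0
Ȟ^2 = (4 − 0) − 4 = 0, so Ȟ^2 ≅ 0


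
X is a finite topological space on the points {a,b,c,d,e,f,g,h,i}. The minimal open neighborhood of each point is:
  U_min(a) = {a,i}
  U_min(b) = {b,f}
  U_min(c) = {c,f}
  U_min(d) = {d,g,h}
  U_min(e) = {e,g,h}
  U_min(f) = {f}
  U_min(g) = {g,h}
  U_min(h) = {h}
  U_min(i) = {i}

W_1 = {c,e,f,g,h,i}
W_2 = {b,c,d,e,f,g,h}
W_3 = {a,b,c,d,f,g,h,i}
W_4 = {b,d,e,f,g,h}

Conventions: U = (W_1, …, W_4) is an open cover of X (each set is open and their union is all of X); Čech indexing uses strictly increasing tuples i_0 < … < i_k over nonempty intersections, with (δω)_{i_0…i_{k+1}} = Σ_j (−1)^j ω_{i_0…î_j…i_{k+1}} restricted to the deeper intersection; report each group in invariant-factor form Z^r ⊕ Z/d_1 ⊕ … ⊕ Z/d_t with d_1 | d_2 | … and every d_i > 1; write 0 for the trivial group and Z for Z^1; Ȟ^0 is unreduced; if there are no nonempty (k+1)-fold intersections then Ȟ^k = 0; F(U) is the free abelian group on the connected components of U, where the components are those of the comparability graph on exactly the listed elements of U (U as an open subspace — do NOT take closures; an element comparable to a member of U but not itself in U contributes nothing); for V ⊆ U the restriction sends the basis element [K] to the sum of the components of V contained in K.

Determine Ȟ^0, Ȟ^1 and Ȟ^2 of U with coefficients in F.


intersection data:
  W12={c,e,f,g,h} W13={c,f,g,h,i} W14={e,f,g,h} W23={b,c,d,f,g,h} W24={b,d,e,f,g,h} W34={b,d,f,g,h}
  W123={c,f,g,h} W124={e,f,g,h} W134={f,g,h} W234={b,d,f,g,h}
  W1234={f,g,h}
components per intersection:
  W1: {c,f} {e,g,h} {i}
  W2: {b,c,f} {d,e,g,h}
  W3: {a,i} {b,c,f} {d,g,h}
  W4: {b,f} {d,e,g,h}
  W12: {c,f} {e,g,h}
  W13: {c,f} {g,h} {i}
  W14: {e,g,h} {f}
  W23: {b,c,f} {d,g,h}
  W24: {b,f} {d,e,g,h}
  W34: {b,f} {d,g,h}
  W123: {c,f} {g,h}
  W124: {e,g,h} {f}
  W134: {f} {g,h}
  W234: {b,f} {d,g,h}
  W1234: {f} {g,h}
C dims 10,13,8,2; δ0: rk 7, SNF 1^7; δ1: rk 6, SNF 1^6; δ2: rk 2, SNF 1^2
Ȟ^0 = (10 − 7) − 0 = 3, so Ȟ^0 ≅ Z^3
Ȟ^1 = (13 − 6) − 7 = 0, so Ȟ^1 ≅ 0
Ȟ^2 = (8 − 2) − 6 = 0, so Ȟ^2 ≅ 0

Ȟ^0(U;F) ≅ Z^3,  Ȟ^1(U;F) ≅ 0,  Ȟ^2(U;F) ≅ 0


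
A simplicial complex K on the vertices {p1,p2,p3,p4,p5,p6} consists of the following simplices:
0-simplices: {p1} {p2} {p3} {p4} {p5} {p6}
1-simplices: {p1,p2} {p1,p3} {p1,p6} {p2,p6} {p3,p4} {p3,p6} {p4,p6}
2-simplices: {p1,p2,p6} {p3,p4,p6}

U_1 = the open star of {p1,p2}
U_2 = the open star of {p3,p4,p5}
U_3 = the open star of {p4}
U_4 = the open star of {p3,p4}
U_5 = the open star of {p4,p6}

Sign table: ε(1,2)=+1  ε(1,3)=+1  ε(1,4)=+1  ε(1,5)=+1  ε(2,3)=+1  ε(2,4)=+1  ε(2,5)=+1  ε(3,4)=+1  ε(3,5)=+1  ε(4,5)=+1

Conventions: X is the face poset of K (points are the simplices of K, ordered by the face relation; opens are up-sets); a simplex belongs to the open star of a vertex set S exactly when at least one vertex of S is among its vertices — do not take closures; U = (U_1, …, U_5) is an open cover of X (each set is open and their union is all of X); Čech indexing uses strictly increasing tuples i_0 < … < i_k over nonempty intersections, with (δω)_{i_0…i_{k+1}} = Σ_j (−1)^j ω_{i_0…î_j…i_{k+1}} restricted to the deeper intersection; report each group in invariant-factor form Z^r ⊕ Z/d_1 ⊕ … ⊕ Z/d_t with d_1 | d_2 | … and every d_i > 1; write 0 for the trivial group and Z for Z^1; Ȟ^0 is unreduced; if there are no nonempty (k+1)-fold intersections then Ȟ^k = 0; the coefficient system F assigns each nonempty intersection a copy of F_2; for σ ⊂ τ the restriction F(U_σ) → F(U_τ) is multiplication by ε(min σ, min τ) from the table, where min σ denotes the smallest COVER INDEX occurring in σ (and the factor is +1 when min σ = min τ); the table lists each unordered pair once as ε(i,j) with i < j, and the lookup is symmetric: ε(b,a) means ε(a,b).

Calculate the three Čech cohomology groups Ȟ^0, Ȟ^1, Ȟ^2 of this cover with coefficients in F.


Ȟ^0 = Z/2, Ȟ^1 = Z/2, Ȟ^2 = 0

cover nerve:
  U1={{p1},{p2},{p1,p2},{p1,p3},{p1,p6},{p2,p6},{p1,p2,p6}} U2={{p3},{p4},{p5},{p1,p3},{p3,p4},{p3,p6},{p4,p6},{p3,p4,p6}} U3={{p4},{p3,p4},{p4,p6},{p3,p4,p6}} U4={{p3},{p4},{p1,p3},{p3,p4},{p3,p6},{p4,p6},{p3,p4,p6}} U5={{p4},{p6},{p1,p6},{p2,p6},{p3,p4},{p3,p6},{p4,p6},{p1,p2,p6},{p3,p4,p6}}
  U12={{p1,p3}} U14={{p1,p3}} U15={{p1,p6},{p2,p6},{p1,p2,p6}} U23={{p4},{p3,p4},{p4,p6},{p3,p4,p6}} U24={{p3},{p4},{p1,p3},{p3,p4},{p3,p6},{p4,p6},{p3,p4,p6}} U25={{p4},{p3,p4},{p3,p6},{p4,p6},{p3,p4,p6}} U34={{p4},{p3,p4},{p4,p6},{p3,p4,p6}} U35={{p4},{p3,p4},{p4,p6},{p3,p4,p6}} U45={{p4},{p3,p4},{p3,p6},{p4,p6},{p3,p4,p6}}
  U124={{p1,p3}} U234={{p4},{p3,p4},{p4,p6},{p3,p4,p6}} U235={{p4},{p3,p4},{p4,p6},{p3,p4,p6}} U245={{p4},{p3,p4},{p3,p6},{p4,p6},{p3,p4,p6}} U345={{p4},{p3,p4},{p4,p6},{p3,p4,p6}}
  U2345={{p4},{p3,p4},{p4,p6},{p3,p4,p6}}
C dims 5,9,5,1; δ0: rk_F2 4; δ1: rk_F2 4; δ2: rk_F2 1
Ȟ^0: (5−4)−0=1 ⇒ Z/2
Ȟ^1: (9−4)−4=1 ⇒ Z/2
Ȟ^2: (5−1)−4=0 ⇒ 0


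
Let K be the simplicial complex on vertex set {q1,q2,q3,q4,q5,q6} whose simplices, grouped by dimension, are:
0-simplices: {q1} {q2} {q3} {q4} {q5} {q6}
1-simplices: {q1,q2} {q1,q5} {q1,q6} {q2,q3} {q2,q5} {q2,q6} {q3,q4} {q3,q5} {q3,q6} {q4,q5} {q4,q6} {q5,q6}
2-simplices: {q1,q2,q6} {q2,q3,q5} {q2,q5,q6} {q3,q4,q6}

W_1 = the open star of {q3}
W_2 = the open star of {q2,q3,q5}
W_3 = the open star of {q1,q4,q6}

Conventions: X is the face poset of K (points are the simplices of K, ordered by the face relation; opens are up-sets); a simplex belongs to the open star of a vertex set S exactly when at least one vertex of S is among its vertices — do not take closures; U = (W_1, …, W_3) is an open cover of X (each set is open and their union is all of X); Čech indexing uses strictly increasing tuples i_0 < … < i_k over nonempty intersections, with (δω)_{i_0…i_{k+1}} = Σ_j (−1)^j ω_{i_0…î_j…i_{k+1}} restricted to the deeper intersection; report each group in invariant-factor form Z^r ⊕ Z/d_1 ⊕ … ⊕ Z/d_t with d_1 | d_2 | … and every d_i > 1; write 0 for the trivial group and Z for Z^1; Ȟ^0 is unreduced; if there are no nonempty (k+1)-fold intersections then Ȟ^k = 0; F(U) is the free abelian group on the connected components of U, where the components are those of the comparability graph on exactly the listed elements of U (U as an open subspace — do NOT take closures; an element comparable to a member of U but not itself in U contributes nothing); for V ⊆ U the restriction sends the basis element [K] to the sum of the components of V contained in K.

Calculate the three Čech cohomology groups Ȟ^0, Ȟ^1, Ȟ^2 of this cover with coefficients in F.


nerve of the cover:
  W1={{q3},{q2,q3},{q3,q4},{q3,q5},{q3,q6},{q2,q3,q5},{q3,q4,q6}} W2={{q2},{q3},{q5},{q1,q2},{q1,q5},{q2,q3},{q2,q5},{q2,q6},{q3,q4},{q3,q5},{q3,q6},{q4,q5},{q5,q6},{q1,q2,q6},{q2,q3,q5},{q2,q5,q6},{q3,q4,q6}} W3={{q1},{q4},{q6},{q1,q2},{q1,q5},{q1,q6},{q2,q6},{q3,q4},{q3,q6},{q4,q5},{q4,q6},{q5,q6},{q1,q2,q6},{q2,q5,q6},{q3,q4,q6}}
  W12={{q3},{q2,q3},{q3,q4},{q3,q5},{q3,q6},{q2,q3,q5},{q3,q4,q6}} W13={{q3,q4},{q3,q6},{q3,q4,q6}} W23={{q1,q2},{q1,q5},{q2,q6},{q3,q4},{q3,q6},{q4,q5},{q5,q6},{q1,q2,q6},{q2,q5,q6},{q3,q4,q6}}
  W123={{q3,q4},{q3,q6},{q3,q4,q6}}
components per intersection:
  W1: {{q3},{q2,q3},{q3,q4},{q3,q5},{q3,q6},{q2,q3,q5},{q3,q4,q6}}
  W2: {{q2},{q3},{q5},{q1,q2},{q1,q5},{q2,q3},{q2,q5},{q2,q6},{q3,q4},{q3,q5},{q3,q6},{q4,q5},{q5,q6},{q1,q2,q6},{q2,q3,q5},{q2,q5,q6},{q3,q4,q6}}
  W3: {{q1},{q4},{q6},{q1,q2},{q1,q5},{q1,q6},{q2,q6},{q3,q4},{q3,q6},{q4,q5},{q4,q6},{q5,q6},{q1,q2,q6},{q2,q5,q6},{q3,q4,q6}}
  W12: {{q3},{q2,q3},{q3,q4},{q3,q5},{q3,q6},{q2,q3,q5},{q3,q4,q6}}
  W13: {{q3,q4},{q3,q6},{q3,q4,q6}}
  W23: {{q1,q2},{q2,q6},{q5,q6},{q1,q2,q6},{q2,q5,q6}} {{q1,q5}} {{q3,q4},{q3,q6},{q3,q4,q6}} {{q4,q5}}
  W123: {{q3,q4},{q3,q6},{q3,q4,q6}}
C dims 3,6,1; δ0: rk 2, SNF 1^2; δ1: rk 1, SNF 1^1
Ȟ^0 = (3 − 2) − 0 = 1, so Ȟ^0 ≅ Z
Ȟ^1 = (6 − 1) − 2 = 3, so Ȟ^1 ≅ Z^3
Ȟ^2 = (1 − 0) − 1 = 0, so Ȟ^2 ≅ 0

Ȟ^0 = Z, Ȟ^1 = Z^3, Ȟ^2 = 0


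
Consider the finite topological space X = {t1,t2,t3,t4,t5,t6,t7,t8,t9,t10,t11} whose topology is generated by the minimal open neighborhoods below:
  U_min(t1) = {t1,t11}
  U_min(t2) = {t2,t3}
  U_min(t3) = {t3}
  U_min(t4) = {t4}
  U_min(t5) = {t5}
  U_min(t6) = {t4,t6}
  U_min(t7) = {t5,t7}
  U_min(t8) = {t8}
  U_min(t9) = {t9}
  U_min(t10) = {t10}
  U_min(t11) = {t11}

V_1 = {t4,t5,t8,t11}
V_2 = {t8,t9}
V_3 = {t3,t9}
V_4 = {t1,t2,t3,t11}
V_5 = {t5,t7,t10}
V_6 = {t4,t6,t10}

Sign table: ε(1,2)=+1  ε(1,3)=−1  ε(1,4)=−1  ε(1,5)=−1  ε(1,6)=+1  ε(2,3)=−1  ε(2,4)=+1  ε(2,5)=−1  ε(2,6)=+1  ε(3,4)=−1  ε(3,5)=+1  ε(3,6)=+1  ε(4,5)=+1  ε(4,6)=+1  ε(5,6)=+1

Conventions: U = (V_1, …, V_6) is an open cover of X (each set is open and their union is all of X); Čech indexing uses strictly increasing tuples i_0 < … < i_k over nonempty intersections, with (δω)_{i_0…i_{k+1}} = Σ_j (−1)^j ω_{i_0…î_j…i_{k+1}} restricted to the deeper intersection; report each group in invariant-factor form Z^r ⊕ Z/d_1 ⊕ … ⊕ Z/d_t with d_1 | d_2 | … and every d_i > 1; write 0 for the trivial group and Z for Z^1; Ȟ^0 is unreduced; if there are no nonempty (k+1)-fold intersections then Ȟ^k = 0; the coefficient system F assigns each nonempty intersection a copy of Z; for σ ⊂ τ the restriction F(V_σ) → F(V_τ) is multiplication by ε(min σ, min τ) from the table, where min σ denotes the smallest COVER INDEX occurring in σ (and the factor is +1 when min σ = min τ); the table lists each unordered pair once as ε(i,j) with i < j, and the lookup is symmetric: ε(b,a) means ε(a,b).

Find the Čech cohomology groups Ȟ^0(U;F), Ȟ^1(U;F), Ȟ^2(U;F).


Ȟ^0(U;F) ≅ 0, Ȟ^1(U;F) ≅ Z ⊕ Z/2, Ȟ^2(U;F) ≅ 0

nonempty overlaps:
  V12={t8} V14={t11} V15={t5} V16={t4} V23={t9} V34={t3} V56={t10}
C dims 6,7; δ0: rk 6, SNF 1^5·2
degree 0: 6−6−0 = 0 → Ȟ^0 ≅ 0
degree 1: 7−0−6 = 1 plus torsion [2] → Ȟ^1 ≅ Z ⊕ Z/2
degree 2: 0−0−0 = 0 → Ȟ^2 ≅ 0


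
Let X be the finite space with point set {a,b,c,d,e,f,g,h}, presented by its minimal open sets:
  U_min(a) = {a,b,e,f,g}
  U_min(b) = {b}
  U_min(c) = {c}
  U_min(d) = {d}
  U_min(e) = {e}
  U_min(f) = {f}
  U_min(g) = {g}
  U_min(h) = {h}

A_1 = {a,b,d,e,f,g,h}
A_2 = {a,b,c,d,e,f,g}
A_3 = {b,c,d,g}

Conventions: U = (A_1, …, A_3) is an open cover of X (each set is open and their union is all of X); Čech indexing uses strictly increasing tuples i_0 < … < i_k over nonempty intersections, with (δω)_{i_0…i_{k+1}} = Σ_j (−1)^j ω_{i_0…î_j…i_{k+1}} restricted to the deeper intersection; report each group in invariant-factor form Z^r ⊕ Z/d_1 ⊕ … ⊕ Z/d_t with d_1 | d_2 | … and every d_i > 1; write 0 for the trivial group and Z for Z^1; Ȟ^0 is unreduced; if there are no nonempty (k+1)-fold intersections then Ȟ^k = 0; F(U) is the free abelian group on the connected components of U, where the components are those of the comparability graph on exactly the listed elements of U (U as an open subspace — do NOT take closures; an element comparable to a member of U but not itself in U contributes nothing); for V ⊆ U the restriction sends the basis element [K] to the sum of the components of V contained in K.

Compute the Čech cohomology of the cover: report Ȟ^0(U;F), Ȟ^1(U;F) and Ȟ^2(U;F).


Ȟ^0 ≅ Z^4,  Ȟ^1 ≅ 0,  Ȟ^2 ≅ 0

intersection data:
  A12={a,b,d,e,f,g} A13={b,d,g} A23={b,c,d,g}
  A123={b,d,g}
components per intersection:
  A1: {a,b,e,f,g} {d} {h}
  A2: {a,b,e,f,g} {c} {d}
  A3: {b} {c} {d} {g}
  A12: {a,b,e,f,g} {d}
  A13: {b} {d} {g}
  A23: {b} {c} {d} {g}
  A123: {b} {d} {g}
C dims 10,9,3; δ0: rk 6, SNF 1^6; δ1: rk 3, SNF 1^3
Ȟ^0 = (10 − 6) − 0 = 4, so Ȟ^0 ≅ Z^4
Ȟ^1 = (9 − 3) − 6 = 0, so Ȟ^1 ≅ 0
Ȟ^2 = (3 − 0) − 3 = 0, so Ȟ^2 ≅ 0


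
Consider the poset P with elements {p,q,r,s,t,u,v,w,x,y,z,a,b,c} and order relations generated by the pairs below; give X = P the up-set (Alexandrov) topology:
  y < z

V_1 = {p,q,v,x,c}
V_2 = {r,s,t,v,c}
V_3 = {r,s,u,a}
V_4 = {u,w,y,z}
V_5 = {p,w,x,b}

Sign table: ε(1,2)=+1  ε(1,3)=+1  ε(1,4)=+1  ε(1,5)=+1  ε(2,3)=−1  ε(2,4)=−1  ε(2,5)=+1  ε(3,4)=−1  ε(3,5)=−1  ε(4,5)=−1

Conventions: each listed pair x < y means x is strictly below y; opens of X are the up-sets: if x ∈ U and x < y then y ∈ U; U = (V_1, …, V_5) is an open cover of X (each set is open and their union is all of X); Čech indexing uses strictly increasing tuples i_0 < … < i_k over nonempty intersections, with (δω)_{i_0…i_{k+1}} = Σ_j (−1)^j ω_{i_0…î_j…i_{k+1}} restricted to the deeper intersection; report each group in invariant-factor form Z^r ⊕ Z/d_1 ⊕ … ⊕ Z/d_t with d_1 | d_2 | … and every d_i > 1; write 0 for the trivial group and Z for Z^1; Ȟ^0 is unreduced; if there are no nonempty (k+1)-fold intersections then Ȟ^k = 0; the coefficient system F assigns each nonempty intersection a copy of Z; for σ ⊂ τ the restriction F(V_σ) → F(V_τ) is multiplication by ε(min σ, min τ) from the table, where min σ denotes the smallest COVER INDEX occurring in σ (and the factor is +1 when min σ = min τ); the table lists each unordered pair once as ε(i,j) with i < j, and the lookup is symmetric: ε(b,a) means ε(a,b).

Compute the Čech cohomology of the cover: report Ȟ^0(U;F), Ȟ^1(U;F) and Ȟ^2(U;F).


nerve of the cover:
  V12={v,c} V15={p,x} V23={r,s} V34={u} V45={w}
C dims 5,5; δ0: rk 5, SNF 1^4·2
Ȟ^0 = (5 − 5) − 0 = 0, so Ȟ^0 ≅ 0
Ȟ^1 = (5 − 0) − 5 = 0 plus torsion [2], so Ȟ^1 ≅ Z/2
Ȟ^2 = (0 − 0) − 0 = 0, so Ȟ^2 ≅ 0

Ȟ^0 = 0, Ȟ^1 = Z/2, Ȟ^2 = 0


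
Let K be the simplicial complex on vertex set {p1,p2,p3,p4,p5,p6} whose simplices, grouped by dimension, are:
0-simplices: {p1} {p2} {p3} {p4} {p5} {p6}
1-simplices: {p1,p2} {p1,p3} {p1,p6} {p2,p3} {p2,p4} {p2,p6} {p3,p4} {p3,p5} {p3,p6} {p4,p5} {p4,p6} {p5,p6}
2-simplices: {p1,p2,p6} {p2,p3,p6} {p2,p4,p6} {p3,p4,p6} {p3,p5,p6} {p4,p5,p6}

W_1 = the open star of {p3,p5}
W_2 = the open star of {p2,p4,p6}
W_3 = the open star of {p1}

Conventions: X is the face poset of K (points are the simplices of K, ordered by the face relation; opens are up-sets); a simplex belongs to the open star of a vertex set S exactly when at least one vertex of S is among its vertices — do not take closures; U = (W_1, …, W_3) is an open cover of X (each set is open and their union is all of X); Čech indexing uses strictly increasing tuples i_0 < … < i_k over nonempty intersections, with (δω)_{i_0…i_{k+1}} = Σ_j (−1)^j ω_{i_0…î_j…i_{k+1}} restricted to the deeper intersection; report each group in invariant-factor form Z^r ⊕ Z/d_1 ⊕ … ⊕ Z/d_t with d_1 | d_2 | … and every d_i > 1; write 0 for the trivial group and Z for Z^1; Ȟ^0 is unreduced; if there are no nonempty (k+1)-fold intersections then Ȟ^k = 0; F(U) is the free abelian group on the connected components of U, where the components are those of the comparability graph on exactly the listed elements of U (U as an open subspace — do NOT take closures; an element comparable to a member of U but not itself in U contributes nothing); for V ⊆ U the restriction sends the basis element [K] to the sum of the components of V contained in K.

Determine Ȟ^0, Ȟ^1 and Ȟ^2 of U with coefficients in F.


Ȟ^0(U;F) ≅ Z,  Ȟ^1(U;F) ≅ Z,  Ȟ^2(U;F) ≅ 0

nerve simplices:
  W1={{p3},{p5},{p1,p3},{p2,p3},{p3,p4},{p3,p5},{p3,p6},{p4,p5},{p5,p6},{p2,p3,p6},{p3,p4,p6},{p3,p5,p6},{p4,p5,p6}} W2={{p2},{p4},{p6},{p1,p2},{p1,p6},{p2,p3},{p2,p4},{p2,p6},{p3,p4},{p3,p6},{p4,p5},{p4,p6},{p5,p6},{p1,p2,p6},{p2,p3,p6},{p2,p4,p6},{p3,p4,p6},{p3,p5,p6},{p4,p5,p6}} W3={{p1},{p1,p2},{p1,p3},{p1,p6},{p1,p2,p6}}
  W12={{p2,p3},{p3,p4},{p3,p6},{p4,p5},{p5,p6},{p2,p3,p6},{p3,p4,p6},{p3,p5,p6},{p4,p5,p6}} W13={{p1,p3}} W23={{p1,p2},{p1,p6},{p1,p2,p6}}
components per intersection:
  W1: {{p3},{p5},{p1,p3},{p2,p3},{p3,p4},{p3,p5},{p3,p6},{p4,p5},{p5,p6},{p2,p3,p6},{p3,p4,p6},{p3,p5,p6},{p4,p5,p6}}
  W2: {{p2},{p4},{p6},{p1,p2},{p1,p6},{p2,p3},{p2,p4},{p2,p6},{p3,p4},{p3,p6},{p4,p5},{p4,p6},{p5,p6},{p1,p2,p6},{p2,p3,p6},{p2,p4,p6},{p3,p4,p6},{p3,p5,p6},{p4,p5,p6}}
  W3: {{p1},{p1,p2},{p1,p3},{p1,p6},{p1,p2,p6}}
  W12: {{p2,p3},{p3,p4},{p3,p6},{p4,p5},{p5,p6},{p2,p3,p6},{p3,p4,p6},{p3,p5,p6},{p4,p5,p6}}
  W13: {{p1,p3}}
  W23: {{p1,p2},{p1,p6},{p1,p2,p6}}
C dims 3,3; δ0: rk 2, SNF 1^2
degree 0: 3−2−0 = 1 → Ȟ^0 ≅ Z
degree 1: 3−0−2 = 1 → Ȟ^1 ≅ Z
degree 2: 0−0−0 = 0 → Ȟ^2 ≅ 0


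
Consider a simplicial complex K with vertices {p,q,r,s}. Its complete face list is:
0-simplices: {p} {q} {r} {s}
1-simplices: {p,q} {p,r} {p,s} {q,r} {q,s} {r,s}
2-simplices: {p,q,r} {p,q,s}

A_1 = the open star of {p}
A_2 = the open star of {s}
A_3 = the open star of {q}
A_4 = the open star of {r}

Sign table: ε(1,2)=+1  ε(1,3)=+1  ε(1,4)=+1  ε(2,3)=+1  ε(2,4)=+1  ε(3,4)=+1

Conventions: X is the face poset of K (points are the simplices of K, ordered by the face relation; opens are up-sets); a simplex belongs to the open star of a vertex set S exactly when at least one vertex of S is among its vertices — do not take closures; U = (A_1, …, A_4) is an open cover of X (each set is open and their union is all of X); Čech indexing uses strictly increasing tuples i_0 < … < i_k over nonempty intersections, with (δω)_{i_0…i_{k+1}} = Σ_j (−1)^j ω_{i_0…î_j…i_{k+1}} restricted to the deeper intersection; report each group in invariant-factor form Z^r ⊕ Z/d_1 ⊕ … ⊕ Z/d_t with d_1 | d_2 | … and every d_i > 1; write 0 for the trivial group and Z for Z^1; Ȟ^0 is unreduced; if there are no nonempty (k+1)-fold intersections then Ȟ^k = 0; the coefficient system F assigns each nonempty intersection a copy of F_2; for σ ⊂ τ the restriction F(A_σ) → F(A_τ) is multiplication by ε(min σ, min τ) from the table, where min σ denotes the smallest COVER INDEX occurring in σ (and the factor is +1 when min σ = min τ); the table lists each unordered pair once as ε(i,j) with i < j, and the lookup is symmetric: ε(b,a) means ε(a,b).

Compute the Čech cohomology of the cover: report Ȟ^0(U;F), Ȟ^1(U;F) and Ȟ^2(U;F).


intersection data:
  A1={{p},{p,q},{p,r},{p,s},{p,q,r},{p,q,s}} A2={{s},{p,s},{q,s},{r,s},{p,q,s}} A3={{q},{p,q},{q,r},{q,s},{p,q,r},{p,q,s}} A4={{r},{p,r},{q,r},{r,s},{p,q,r}}
  A12={{p,s},{p,q,s}} A13={{p,q},{p,q,r},{p,q,s}} A14={{p,r},{p,q,r}} A23={{q,s},{p,q,s}} A24={{r,s}} A34={{q,r},{p,q,r}}
  A123={{p,q,s}} A134={{p,q,r}}
C dims 4,6,2; δ0: rk_F2 3; δ1: rk_F2 2
Ȟ^0 = (4 − 3) − 0 = 1, so Ȟ^0 ≅ Z/2
Ȟ^1 = (6 − 2) − 3 = 1, so Ȟ^1 ≅ Z/2
Ȟ^2 = (2 − 0) − 2 = 0, so Ȟ^2 ≅ 0

Ȟ^0(U;F) ≅ Z/2, Ȟ^1(U;F) ≅ Z/2 and Ȟ^2(U;F) ≅ 0


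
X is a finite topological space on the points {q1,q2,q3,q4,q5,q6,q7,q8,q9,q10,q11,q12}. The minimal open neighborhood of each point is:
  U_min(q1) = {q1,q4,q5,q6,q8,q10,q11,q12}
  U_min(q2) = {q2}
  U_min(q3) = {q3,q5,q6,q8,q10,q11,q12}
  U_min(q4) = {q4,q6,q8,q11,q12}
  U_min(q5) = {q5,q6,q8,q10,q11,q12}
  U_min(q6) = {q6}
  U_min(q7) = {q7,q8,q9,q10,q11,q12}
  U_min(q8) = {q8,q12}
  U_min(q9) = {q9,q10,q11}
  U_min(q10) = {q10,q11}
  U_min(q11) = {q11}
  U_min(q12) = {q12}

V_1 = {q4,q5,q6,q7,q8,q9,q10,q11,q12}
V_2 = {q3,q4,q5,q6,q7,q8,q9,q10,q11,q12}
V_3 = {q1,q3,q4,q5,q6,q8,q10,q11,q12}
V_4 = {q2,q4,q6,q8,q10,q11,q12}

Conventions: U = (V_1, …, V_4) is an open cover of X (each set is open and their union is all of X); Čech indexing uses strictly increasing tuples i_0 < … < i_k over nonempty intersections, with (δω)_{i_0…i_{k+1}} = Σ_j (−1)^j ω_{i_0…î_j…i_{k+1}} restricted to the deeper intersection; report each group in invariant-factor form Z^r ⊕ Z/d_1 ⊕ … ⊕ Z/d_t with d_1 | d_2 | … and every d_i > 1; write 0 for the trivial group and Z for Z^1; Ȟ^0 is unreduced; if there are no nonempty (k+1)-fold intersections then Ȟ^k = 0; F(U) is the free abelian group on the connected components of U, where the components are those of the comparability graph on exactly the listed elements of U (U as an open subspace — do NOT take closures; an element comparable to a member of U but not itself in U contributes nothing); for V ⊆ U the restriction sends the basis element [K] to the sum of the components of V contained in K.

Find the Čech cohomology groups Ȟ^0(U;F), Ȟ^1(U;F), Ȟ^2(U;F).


nonempty overlaps:
  V12={q4,q5,q6,q7,q8,q9,q10,q11,q12} V13={q4,q5,q6,q8,q10,q11,q12} V14={q4,q6,q8,q10,q11,q12} V23={q3,q4,q5,q6,q8,q10,q11,q12} V24={q4,q6,q8,q10,q11,q12} V34={q4,q6,q8,q10,q11,q12}
  V123={q4,q5,q6,q8,q10,q11,q12} V124={q4,q6,q8,q10,q11,q12} V134={q4,q6,q8,q10,q11,q12} V234={q4,q6,q8,q10,q11,q12}
  V1234={q4,q6,q8,q10,q11,q12}
components per intersection:
  V1: {q4,q5,q6,q7,q8,q9,q10,q11,q12}
  V2: {q3,q4,q5,q6,q7,q8,q9,q10,q11,q12}
  V3: {q1,q3,q4,q5,q6,q8,q10,q11,q12}
  V4: {q2} {q4,q6,q8,q10,q11,q12}
  V12: {q4,q5,q6,q7,q8,q9,q10,q11,q12}
  V13: {q4,q5,q6,q8,q10,q11,q12}
  V14: {q4,q6,q8,q10,q11,q12}
  V23: {q3,q4,q5,q6,q8,q10,q11,q12}
  V24: {q4,q6,q8,q10,q11,q12}
  V34: {q4,q6,q8,q10,q11,q12}
  V123: {q4,q5,q6,q8,q10,q11,q12}
  V124: {q4,q6,q8,q10,q11,q12}
  V134: {q4,q6,q8,q10,q11,q12}
  V234: {q4,q6,q8,q10,q11,q12}
  V1234: {q4,q6,q8,q10,q11,q12}
C dims 5,6,4,1; δ0: rk 3, SNF 1^3; δ1: rk 3, SNF 1^3; δ2: rk 1, SNF 1^1
degree 0: 5−3−0 = 2 → Ȟ^0 ≅ Z^2
degree 1: 6−3−3 = 0 → Ȟ^1 ≅ 0
degree 2: 4−1−3 = 0 → Ȟ^2 ≅ 0

Ȟ^0 = Z^2,  Ȟ^1 = 0,  Ȟ^2 = 0


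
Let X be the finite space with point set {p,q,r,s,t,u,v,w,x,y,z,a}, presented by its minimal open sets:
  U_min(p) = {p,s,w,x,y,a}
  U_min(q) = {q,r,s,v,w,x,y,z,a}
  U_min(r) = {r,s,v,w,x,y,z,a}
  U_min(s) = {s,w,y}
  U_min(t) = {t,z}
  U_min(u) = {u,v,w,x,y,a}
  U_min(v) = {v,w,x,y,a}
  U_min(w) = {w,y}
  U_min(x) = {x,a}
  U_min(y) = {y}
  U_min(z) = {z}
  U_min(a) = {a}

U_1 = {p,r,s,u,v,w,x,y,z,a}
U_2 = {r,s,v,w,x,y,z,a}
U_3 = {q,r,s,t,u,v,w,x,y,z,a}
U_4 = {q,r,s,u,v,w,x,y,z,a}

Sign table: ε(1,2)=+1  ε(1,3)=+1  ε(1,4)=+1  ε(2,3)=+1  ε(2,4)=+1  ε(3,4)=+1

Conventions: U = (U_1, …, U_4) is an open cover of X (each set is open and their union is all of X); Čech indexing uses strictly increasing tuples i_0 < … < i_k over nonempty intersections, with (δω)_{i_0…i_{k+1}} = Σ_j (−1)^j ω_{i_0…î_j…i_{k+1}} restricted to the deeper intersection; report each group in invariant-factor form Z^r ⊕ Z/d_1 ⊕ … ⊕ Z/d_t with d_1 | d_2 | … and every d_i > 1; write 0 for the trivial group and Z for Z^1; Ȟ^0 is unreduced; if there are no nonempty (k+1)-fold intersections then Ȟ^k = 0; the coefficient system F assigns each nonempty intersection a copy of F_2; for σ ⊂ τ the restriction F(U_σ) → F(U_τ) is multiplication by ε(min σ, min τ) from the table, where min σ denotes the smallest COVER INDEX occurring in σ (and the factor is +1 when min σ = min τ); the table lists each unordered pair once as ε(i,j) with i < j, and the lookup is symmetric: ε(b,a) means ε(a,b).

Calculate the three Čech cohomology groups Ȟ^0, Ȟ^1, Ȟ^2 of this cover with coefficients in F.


nerve of the cover:
  U12={r,s,v,w,x,y,z,a} U13={r,s,u,v,w,x,y,z,a} U14={r,s,u,v,w,x,y,z,a} U23={r,s,v,w,x,y,z,a} U24={r,s,v,w,x,y,z,a} U34={q,r,s,u,v,w,x,y,z,a}
  U123={r,s,v,w,x,y,z,a} U124={r,s,v,w,x,y,z,a} U134={r,s,u,v,w,x,y,z,a} U234={r,s,v,w,x,y,z,a}
  U1234={r,s,v,w,x,y,z,a}
C dims 4,6,4,1; δ0: rk_F2 3; δ1: rk_F2 3; δ2: rk_F2 1
Ȟ^0 = (4 − 3) − 0 = 1, so Ȟ^0 ≅ Z/2
Ȟ^1 = (6 − 3) − 3 = 0, so Ȟ^1 ≅ 0
Ȟ^2 = (4 − 1) − 3 = 0, so Ȟ^2 ≅ 0

Ȟ^0 ≅ Z/2, Ȟ^1 ≅ 0 and Ȟ^2 ≅ 0


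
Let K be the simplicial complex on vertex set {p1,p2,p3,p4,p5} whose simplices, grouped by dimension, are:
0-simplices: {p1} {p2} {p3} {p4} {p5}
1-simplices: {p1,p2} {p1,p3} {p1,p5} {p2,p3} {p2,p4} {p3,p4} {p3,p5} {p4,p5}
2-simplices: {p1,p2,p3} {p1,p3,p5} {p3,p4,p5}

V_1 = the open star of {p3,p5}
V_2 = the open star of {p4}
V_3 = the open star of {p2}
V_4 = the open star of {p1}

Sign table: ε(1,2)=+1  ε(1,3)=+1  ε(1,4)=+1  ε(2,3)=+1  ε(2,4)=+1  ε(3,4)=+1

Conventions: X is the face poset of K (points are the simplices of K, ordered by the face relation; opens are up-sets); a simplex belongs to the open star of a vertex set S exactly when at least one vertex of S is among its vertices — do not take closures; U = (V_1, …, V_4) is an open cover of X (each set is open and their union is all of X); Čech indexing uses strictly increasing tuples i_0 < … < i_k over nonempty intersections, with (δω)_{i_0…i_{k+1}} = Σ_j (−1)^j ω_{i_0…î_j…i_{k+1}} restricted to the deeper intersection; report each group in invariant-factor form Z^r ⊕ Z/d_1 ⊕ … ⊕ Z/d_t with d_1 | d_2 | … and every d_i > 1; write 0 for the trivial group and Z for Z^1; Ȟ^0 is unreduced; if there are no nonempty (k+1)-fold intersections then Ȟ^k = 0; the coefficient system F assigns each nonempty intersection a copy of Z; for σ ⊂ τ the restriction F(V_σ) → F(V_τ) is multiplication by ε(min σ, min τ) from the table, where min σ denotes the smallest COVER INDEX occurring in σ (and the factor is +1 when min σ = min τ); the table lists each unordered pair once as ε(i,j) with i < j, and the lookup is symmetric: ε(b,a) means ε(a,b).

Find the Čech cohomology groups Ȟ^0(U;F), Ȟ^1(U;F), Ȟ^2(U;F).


Ȟ^0 ≅ Z; Ȟ^1 ≅ Z; Ȟ^2 ≅ 0

cover nerve:
  V1={{p3},{p5},{p1,p3},{p1,p5},{p2,p3},{p3,p4},{p3,p5},{p4,p5},{p1,p2,p3},{p1,p3,p5},{p3,p4,p5}} V2={{p4},{p2,p4},{p3,p4},{p4,p5},{p3,p4,p5}} V3={{p2},{p1,p2},{p2,p3},{p2,p4},{p1,p2,p3}} V4={{p1},{p1,p2},{p1,p3},{p1,p5},{p1,p2,p3},{p1,p3,p5}}
  V12={{p3,p4},{p4,p5},{p3,p4,p5}} V13={{p2,p3},{p1,p2,p3}} V14={{p1,p3},{p1,p5},{p1,p2,p3},{p1,p3,p5}} V23={{p2,p4}} V34={{p1,p2},{p1,p2,p3}}
  V134={{p1,p2,p3}}
C dims 4,5,1; δ0: rk 3, SNF 1^3; δ1: rk 1, SNF 1^1
Ȟ^0: (4−3)−0=1 ⇒ Z
Ȟ^1: (5−1)−3=1 ⇒ Z
Ȟ^2: (1−0)−1=0 ⇒ 0


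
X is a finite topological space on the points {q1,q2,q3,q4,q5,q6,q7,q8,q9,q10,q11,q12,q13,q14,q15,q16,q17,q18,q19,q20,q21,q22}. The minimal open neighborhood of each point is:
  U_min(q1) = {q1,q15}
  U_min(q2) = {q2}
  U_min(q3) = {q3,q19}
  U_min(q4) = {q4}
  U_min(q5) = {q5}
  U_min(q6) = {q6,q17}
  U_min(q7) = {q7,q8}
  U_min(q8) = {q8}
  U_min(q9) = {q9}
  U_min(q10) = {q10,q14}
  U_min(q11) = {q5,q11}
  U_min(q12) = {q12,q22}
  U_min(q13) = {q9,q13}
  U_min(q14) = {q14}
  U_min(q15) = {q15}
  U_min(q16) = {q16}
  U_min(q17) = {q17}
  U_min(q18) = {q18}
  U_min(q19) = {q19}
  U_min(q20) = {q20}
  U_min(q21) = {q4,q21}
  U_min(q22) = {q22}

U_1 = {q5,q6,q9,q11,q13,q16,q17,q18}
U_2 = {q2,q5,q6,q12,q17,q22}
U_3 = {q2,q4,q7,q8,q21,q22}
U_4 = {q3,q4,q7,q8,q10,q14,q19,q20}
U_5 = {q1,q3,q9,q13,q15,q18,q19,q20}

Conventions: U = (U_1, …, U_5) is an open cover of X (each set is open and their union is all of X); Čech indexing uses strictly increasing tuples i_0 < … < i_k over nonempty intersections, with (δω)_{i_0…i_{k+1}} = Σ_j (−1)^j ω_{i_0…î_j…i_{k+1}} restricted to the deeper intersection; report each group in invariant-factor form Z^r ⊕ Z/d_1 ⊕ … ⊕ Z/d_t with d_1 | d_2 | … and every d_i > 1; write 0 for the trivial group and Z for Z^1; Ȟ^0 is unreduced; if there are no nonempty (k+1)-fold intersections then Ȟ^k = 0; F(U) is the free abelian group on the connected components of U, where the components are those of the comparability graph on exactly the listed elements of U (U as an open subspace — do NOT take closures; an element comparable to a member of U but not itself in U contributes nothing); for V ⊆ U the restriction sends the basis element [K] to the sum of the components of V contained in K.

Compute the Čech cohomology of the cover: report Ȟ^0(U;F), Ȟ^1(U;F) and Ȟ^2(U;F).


nerve simplices:
  U12={q5,q6,q17} U15={q9,q13,q18} U23={q2,q22} U34={q4,q7,q8} U45={q3,q19,q20}
components per intersection:
  U1: {q5,q11} {q6,q17} {q9,q13} {q16} {q18}
  U2: {q2} {q5} {q6,q17} {q12,q22}
  U3: {q2} {q4,q21} {q7,q8} {q22}
  U4: {q3,q19} {q4} {q7,q8} {q10,q14} {q20}
  U5: {q1,q15} {q3,q19} {q9,q13} {q18} {q20}
  U12: {q5} {q6,q17}
  U15: {q9,q13} {q18}
  U23: {q2} {q22}
  U34: {q4} {q7,q8}
  U45: {q3,q19} {q20}
C dims 23,10; δ0: rk 10, SNF 1^10
degree 0: 23−10−0 = 13 → Ȟ^0 ≅ Z^13
degree 1: 10−0−10 = 0 → Ȟ^1 ≅ 0
degree 2: 0−0−0 = 0 → Ȟ^2 ≅ 0

Ȟ^0 ≅ Z^13,  Ȟ^1 ≅ 0,  Ȟ^2 ≅ 0


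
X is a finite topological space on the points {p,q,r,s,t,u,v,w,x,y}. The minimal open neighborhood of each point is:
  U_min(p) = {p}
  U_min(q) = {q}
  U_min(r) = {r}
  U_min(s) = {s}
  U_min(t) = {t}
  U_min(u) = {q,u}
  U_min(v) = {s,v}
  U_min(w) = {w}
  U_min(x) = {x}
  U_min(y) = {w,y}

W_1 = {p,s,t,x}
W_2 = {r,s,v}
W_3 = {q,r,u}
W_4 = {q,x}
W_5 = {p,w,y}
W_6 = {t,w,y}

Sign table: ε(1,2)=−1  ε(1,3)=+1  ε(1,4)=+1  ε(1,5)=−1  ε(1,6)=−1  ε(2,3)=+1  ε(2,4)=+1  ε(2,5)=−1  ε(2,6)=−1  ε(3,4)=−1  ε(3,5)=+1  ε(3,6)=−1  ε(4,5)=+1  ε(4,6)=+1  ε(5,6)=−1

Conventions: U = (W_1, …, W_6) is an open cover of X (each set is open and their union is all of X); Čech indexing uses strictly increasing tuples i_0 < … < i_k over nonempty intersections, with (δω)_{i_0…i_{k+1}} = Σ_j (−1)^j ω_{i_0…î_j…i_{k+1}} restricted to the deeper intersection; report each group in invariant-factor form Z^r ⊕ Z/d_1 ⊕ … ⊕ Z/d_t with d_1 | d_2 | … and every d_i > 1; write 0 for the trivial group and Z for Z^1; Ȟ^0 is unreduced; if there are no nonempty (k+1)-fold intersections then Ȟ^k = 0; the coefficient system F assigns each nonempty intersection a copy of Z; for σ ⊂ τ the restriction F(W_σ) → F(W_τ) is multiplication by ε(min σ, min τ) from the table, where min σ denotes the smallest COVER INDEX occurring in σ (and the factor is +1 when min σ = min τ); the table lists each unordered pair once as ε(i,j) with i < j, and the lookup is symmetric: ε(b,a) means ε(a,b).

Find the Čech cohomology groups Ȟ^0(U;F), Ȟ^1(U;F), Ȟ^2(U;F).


Ȟ^0 ≅ 0, Ȟ^1 ≅ Z ⊕ Z/2 and Ȟ^2 ≅ 0

intersection data:
  W12={s} W14={x} W15={p} W16={t} W23={r} W34={q} W56={w,y}
C dims 6,7; δ0: rk 6, SNF 1^5·2
Ȟ^0 = (6 − 6) − 0 = 0, so Ȟ^0 ≅ 0
Ȟ^1 = (7 − 0) − 6 = 1 plus torsion [2], so Ȟ^1 ≅ Z ⊕ Z/2
Ȟ^2 = (0 − 0) − 0 = 0, so Ȟ^2 ≅ 0


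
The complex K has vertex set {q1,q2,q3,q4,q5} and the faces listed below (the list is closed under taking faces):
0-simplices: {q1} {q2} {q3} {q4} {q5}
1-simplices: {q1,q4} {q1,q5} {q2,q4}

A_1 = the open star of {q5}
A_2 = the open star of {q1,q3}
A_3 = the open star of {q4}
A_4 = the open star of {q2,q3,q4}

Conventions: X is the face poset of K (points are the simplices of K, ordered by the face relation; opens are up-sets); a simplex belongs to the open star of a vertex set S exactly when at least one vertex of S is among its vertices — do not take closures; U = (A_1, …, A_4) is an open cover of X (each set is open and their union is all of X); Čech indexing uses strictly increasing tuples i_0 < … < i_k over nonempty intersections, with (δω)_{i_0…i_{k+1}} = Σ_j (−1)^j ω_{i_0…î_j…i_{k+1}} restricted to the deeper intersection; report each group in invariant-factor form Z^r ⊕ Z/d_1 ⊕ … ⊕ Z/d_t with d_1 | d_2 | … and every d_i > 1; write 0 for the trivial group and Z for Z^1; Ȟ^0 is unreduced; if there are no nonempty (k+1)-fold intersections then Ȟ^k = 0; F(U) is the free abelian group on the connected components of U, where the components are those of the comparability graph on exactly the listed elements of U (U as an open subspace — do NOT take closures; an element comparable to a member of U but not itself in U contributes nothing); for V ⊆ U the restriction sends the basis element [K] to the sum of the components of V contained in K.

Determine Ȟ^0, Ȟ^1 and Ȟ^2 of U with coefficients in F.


Ȟ^0 = Z^2; Ȟ^1 = 0; Ȟ^2 = 0

nonempty overlaps:
  A1={{q5},{q1,q5}} A2={{q1},{q3},{q1,q4},{q1,q5}} A3={{q4},{q1,q4},{q2,q4}} A4={{q2},{q3},{q4},{q1,q4},{q2,q4}}
  A12={{q1,q5}} A23={{q1,q4}} A24={{q3},{q1,q4}} A34={{q4},{q1,q4},{q2,q4}}
  A234={{q1,q4}}
components per intersection:
  A1: {{q5},{q1,q5}}
  A2: {{q1},{q1,q4},{q1,q5}} {{q3}}
  A3: {{q4},{q1,q4},{q2,q4}}
  A4: {{q2},{q4},{q1,q4},{q2,q4}} {{q3}}
  A12: {{q1,q5}}
  A23: {{q1,q4}}
  A24: {{q3}} {{q1,q4}}
  A34: {{q4},{q1,q4},{q2,q4}}
  A234: {{q1,q4}}
C dims 6,5,1; δ0: rk 4, SNF 1^4; δ1: rk 1, SNF 1^1
degree 0: 6−4−0 = 2 → Ȟ^0 ≅ Z^2
degree 1: 5−1−4 = 0 → Ȟ^1 ≅ 0
degree 2: 1−0−1 = 0 → Ȟ^2 ≅ 0


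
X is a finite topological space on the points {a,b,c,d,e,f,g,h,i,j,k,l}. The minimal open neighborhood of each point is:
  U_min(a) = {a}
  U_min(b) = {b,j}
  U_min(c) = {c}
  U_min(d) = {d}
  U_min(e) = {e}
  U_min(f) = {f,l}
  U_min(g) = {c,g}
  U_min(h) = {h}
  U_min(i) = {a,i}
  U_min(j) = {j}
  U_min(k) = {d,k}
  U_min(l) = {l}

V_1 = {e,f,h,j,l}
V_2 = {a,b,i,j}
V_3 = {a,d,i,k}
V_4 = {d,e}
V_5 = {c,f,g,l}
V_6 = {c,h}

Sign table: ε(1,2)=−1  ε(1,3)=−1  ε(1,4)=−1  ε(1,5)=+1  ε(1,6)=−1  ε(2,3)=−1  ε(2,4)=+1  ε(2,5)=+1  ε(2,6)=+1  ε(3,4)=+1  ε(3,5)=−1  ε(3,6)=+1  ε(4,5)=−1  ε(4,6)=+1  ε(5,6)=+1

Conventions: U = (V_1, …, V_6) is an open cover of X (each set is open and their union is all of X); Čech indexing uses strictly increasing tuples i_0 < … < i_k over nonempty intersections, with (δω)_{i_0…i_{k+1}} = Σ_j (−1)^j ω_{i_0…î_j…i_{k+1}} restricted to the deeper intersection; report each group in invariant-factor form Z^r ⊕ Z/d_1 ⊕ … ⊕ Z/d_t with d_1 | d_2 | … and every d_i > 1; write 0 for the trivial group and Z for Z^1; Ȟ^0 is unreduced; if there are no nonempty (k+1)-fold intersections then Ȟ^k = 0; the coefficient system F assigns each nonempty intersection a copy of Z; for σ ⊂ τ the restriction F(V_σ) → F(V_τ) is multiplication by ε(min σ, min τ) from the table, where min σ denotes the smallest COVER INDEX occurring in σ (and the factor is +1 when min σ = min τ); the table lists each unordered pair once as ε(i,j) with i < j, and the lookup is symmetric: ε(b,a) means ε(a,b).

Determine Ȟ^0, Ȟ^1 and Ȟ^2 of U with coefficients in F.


Ȟ^0 ≅ 0, Ȟ^1 ≅ Z ⊕ Z/2 and Ȟ^2 ≅ 0

cover nerve:
  V12={j} V14={e} V15={f,l} V16={h} V23={a,i} V34={d} V56={c}
C dims 6,7; δ0: rk 6, SNF 1^5·2
Ȟ^0: (6−6)−0=0 ⇒ 0
Ȟ^1: (7−0)−6=1 plus torsion [2] ⇒ Z ⊕ Z/2
Ȟ^2: (0−0)−0=0 ⇒ 0


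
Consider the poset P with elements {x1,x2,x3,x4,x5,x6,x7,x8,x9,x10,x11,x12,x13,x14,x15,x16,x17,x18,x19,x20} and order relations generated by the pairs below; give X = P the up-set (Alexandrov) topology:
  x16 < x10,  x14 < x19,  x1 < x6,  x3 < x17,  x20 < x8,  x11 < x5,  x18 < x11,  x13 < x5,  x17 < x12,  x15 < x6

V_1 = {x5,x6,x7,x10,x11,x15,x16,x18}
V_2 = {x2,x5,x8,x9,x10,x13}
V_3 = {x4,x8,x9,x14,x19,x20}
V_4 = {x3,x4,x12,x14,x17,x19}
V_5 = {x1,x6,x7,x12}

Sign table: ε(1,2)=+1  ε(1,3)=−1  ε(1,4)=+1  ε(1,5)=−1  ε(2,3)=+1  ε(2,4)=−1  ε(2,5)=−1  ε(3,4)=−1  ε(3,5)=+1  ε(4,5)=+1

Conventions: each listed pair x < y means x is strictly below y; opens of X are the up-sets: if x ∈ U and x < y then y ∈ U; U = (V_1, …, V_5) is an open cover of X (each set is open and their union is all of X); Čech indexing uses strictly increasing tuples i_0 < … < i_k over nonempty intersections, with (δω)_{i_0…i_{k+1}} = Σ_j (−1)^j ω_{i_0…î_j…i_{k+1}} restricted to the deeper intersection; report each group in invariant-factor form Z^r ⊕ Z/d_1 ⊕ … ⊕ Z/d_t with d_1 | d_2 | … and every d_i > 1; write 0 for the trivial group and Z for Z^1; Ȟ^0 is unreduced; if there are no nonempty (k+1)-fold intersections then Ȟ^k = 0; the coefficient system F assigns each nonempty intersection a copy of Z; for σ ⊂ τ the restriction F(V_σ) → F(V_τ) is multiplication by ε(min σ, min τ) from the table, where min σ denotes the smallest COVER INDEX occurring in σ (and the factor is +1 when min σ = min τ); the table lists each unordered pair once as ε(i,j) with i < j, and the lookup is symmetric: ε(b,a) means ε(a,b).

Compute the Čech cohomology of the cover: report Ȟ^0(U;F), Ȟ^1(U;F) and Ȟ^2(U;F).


Ȟ^0 ≅ Z, Ȟ^1 ≅ Z and Ȟ^2 ≅ 0

nerve simplices:
  V12={x5,x10} V15={x6,x7} V23={x8,x9} V34={x4,x14,x19} V45={x12}
C dims 5,5; δ0: rk 4, SNF 1^4
degree 0: 5−4−0 = 1 → Ȟ^0 ≅ Z
degree 1: 5−0−4 = 1 → Ȟ^1 ≅ Z
degree 2: 0−0−0 = 0 → Ȟ^2 ≅ 0
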